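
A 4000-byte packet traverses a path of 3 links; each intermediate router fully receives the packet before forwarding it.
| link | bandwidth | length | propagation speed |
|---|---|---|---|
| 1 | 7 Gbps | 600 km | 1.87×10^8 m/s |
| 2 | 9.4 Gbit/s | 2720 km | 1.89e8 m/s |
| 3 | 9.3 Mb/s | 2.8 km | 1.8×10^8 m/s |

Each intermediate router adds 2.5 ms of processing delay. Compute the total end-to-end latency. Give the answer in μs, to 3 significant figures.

26100 μs

L = 4000 × 8 = 32000 bits.
Transmission delays (L/R per hop): 4.57143, 3.40426, 3440.86 μs; sum = 3448.84 μs.
Propagation delays (d/s per hop): 3208.56, 14391.5, 15.5556 μs; sum = 17615.6 μs.
Processing at 2 router(s): 2 × 2.5 ms = 5000 μs.
End-to-end = 26100 μs.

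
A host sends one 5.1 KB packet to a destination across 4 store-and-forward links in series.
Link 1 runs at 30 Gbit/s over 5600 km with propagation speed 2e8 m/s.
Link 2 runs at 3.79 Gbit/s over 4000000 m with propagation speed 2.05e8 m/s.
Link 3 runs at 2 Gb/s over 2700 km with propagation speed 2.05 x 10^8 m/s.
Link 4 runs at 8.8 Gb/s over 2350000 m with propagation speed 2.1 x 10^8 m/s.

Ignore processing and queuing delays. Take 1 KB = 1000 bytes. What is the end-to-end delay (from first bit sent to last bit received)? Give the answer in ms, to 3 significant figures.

L = 40800 bits.
Transmission delays (L/R per hop): 0.00136, 0.0107652, 0.0204, 0.00463636 ms; sum = 0.0371615 ms.
Propagation delays (d/s per hop): 28, 19.5122, 13.1707, 11.1905 ms; sum = 71.8734 ms.
End-to-end = 71.9 ms.

71.9 ms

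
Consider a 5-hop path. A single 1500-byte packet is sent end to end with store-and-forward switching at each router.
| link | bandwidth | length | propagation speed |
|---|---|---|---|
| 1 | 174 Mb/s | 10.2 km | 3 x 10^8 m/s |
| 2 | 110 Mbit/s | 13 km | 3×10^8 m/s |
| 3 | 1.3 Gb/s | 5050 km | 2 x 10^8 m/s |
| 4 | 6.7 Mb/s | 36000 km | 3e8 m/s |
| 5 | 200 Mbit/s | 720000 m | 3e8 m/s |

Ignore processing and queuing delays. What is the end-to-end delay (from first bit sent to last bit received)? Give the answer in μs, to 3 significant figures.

L = 1500 × 8 = 12000 bits.
Transmission delays (L/R per hop): 68.9655, 109.091, 9.23077, 1791.04, 60 μs; sum = 2038.33 μs.
Propagation delays (d/s per hop): 34, 43.3333, 25250, 120000, 2400 μs; sum = 147727 μs.
End-to-end = 150000 μs.

150000 μs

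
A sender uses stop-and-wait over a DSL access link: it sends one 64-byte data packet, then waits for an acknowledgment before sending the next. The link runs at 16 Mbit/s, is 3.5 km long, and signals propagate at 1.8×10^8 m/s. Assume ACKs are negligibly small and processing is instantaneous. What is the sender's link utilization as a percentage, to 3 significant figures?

45.1 %

t_tx = L/R = 512/16000000 = 3.2e-05 s.
t_prop = 3500/180000000 = 1.94444e-05 s; RTT = 3.88889e-05 s.
Cycle = t_tx + RTT = 7.08889e-05 s.
Utilization = t_tx / cycle = 3.2e-05/7.08889e-05 = 45.1 %.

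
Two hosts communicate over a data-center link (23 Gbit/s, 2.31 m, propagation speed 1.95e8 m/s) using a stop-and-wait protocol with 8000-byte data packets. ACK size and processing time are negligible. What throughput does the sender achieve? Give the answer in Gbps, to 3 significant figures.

t_tx = L/R = 64000/23000000000 = 2.78261e-06 s.
t_prop = 2.31/195000000 = 1.18462e-08 s; RTT = 2.36923e-08 s.
Cycle = t_tx + RTT = 2.8063e-06 s.
Throughput = L / cycle = 64000 / 2.8063e-06 = 22.8 Gbps.

22.8 Gbps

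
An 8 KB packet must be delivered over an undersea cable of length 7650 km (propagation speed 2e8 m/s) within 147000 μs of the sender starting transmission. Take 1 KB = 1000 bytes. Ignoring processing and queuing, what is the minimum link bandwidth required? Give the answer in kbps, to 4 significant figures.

L = 64000 bits.
Propagation delay = 7650000 / 200000000 = 38250 μs.
Transmission budget = 147000 − 38250 = 108750 μs.
R ≥ L / t_tx = 64000 bits / 0.10875 s = 588.5 kbps.

588.5 kbps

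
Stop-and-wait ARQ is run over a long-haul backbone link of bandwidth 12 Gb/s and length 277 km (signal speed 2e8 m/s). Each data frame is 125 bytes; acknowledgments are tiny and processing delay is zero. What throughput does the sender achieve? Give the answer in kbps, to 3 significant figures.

361 kbps

t_tx = L/R = 1000/12000000000 = 8.33333e-08 s.
t_prop = 277000/200000000 = 0.001385 s; RTT = 0.00277 s.
Cycle = t_tx + RTT = 0.00277008 s.
Throughput = L / cycle = 1000 / 0.00277008 = 361 kbps.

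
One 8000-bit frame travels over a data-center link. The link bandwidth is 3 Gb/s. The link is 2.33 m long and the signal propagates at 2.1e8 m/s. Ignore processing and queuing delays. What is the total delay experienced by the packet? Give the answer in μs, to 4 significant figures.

Transmission delay = L/R = 8000 / 3000000000 = 2.66667 μs.
Propagation delay = d/s = 2.33 m / 210000000 m/s = 0.0110952 μs.
Total = 2.678 μs.

2.678 μs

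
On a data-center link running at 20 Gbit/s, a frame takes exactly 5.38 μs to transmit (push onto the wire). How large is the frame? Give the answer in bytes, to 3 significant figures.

13500 bytes

L = R × t_tx = 20000000000 b/s × 5.38e-06 s = 107600 bits.
In bytes: 107600 / 8 = 13500 bytes.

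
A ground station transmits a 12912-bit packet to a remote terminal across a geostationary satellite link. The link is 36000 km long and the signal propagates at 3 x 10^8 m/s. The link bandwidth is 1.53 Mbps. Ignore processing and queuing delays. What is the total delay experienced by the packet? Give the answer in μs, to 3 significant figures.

128000 μs

Transmission delay = L/R = 12912 / 1530000 = 8439.22 μs.
Propagation delay = d/s = 36000000 m / 300000000 m/s = 120000 μs.
Total = 128000 μs.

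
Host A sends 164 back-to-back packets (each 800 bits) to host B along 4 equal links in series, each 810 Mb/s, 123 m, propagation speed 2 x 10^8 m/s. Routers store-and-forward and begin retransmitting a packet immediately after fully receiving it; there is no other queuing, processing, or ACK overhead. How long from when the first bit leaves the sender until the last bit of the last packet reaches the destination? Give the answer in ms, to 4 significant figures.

0.1674 ms

Per-hop transmission t_tx = L/R = 800/810000000 = 0.000987654 ms.
Per-hop propagation t_prop = 123/200000000 = 0.000615 ms.
Pipeline fill: first packet needs 4·t_tx to clear all hops; remaining 163 packets each add one t_tx.
Total = (4+164-1)·t_tx + 4·t_prop = 167·0.000987654 + 4·0.000615 = 0.1674 ms.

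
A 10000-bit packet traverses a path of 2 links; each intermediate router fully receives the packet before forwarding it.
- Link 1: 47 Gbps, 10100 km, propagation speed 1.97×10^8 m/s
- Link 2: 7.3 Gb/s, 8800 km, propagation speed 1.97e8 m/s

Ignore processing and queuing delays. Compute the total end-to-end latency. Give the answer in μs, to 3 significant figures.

Transmission delays (L/R per hop): 0.212766, 1.36986 μs; sum = 1.58263 μs.
Propagation delays (d/s per hop): 51269, 44670.1 μs; sum = 95939.1 μs.
End-to-end = 95900 μs.

95900 μs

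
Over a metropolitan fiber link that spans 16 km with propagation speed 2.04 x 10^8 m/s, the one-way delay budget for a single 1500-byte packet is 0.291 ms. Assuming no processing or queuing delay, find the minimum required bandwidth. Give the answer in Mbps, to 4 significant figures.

56.45 Mbps

L = 12000 bits.
Propagation delay = 16000 / 204000000 = 0.0784314 ms.
Transmission budget = 0.291 − 0.0784314 = 0.212569 ms.
R ≥ L / t_tx = 12000 bits / 0.000212569 s = 56.45 Mbps.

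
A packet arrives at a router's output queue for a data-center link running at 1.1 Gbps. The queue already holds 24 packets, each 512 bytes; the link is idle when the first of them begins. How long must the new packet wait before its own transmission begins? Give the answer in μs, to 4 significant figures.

Each queued packet: L/R = 4096/1100000000 = 3.72364 μs.
24 queued → 89.3673 μs.
Queuing delay = 89.37 μs.

89.37 μs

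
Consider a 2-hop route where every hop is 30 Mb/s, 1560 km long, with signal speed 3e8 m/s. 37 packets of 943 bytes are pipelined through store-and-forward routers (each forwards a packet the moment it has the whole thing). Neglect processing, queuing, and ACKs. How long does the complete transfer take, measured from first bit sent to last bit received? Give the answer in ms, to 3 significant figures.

Per-hop transmission t_tx = L/R = 7544/30000000 = 0.251467 ms.
Per-hop propagation t_prop = 1560000/300000000 = 5.2 ms.
Pipeline fill: first packet needs 2·t_tx to clear all hops; remaining 36 packets each add one t_tx.
Total = (2+37-1)·t_tx + 2·t_prop = 38·0.251467 + 2·5.2 = 20.0 ms.

20.0 ms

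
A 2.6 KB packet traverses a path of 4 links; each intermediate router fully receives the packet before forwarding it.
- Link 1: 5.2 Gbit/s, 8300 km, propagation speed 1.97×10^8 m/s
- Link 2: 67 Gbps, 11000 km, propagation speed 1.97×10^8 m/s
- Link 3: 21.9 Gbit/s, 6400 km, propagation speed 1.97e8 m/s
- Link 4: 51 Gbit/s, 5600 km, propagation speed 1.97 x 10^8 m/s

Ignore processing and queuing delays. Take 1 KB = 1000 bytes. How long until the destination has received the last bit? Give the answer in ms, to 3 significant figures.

159 ms

L = 20800 bits.
Transmission delays (L/R per hop): 0.004, 0.000310448, 0.000949772, 0.000407843 ms; sum = 0.00566806 ms.
Propagation delays (d/s per hop): 42.132, 55.8376, 32.4873, 28.4264 ms; sum = 158.883 ms.
End-to-end = 159 ms.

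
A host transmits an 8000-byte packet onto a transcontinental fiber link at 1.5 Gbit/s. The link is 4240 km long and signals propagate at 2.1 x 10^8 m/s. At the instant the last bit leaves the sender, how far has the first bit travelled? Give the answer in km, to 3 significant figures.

8.96 km

t_tx = L/R = 64000/1500000000 = 4.26667e-05 s.
Distance = s × t_tx = 210000000 × 4.26667e-05 = 8.96 km.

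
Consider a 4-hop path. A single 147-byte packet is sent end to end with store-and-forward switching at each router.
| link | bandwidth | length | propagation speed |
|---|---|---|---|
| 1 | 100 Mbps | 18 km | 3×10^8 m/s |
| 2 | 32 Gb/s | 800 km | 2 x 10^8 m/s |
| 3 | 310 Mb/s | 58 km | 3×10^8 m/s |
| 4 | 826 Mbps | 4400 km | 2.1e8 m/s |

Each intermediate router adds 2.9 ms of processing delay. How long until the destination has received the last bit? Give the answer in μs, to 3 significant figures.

33900 μs

L = 147 × 8 = 1176 bits.
Transmission delays (L/R per hop): 11.76, 0.03675, 3.79355, 1.42373 μs; sum = 17.014 μs.
Propagation delays (d/s per hop): 60, 4000, 193.333, 20952.4 μs; sum = 25205.7 μs.
Processing at 3 router(s): 3 × 2.9 ms = 8700 μs.
End-to-end = 33900 μs.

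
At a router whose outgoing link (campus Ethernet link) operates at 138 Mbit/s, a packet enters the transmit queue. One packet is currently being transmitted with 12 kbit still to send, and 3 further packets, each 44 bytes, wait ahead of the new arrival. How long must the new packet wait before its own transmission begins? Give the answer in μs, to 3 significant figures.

94.6 μs

Each queued packet: L/R = 352/138000000 = 2.55072 μs.
3 queued → 7.65217 μs.
Plus remaining 12000 bits of current packet: 86.9565 μs.
Queuing delay = 94.6 μs.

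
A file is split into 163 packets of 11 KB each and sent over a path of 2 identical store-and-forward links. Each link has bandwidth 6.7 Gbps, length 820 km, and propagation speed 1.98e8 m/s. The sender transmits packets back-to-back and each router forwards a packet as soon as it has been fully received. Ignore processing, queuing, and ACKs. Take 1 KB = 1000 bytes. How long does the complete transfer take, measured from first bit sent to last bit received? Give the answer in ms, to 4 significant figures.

10.44 ms

Per-hop transmission t_tx = L/R = 88000/6700000000 = 0.0131343 ms.
Per-hop propagation t_prop = 820000/198000000 = 4.14141 ms.
Pipeline fill: first packet needs 2·t_tx to clear all hops; remaining 162 packets each add one t_tx.
Total = (2+163-1)·t_tx + 2·t_prop = 164·0.0131343 + 2·4.14141 = 10.44 ms.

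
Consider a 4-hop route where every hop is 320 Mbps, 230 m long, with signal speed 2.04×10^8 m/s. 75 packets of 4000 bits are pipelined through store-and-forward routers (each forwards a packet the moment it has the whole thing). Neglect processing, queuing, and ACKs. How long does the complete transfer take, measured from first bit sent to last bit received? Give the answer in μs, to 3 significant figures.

Per-hop transmission t_tx = L/R = 4000/320000000 = 12.5 μs.
Per-hop propagation t_prop = 230/204000000 = 1.12745 μs.
Pipeline fill: first packet needs 4·t_tx to clear all hops; remaining 74 packets each add one t_tx.
Total = (4+75-1)·t_tx + 4·t_prop = 78·12.5 + 4·1.12745 = 980 μs.

980 μs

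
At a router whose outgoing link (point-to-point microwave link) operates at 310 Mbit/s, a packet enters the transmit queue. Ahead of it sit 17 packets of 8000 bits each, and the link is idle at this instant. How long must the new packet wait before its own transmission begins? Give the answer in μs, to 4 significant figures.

438.7 μs

Each queued packet: L/R = 8000/310000000 = 25.8065 μs.
17 queued → 438.71 μs.
Queuing delay = 438.7 μs.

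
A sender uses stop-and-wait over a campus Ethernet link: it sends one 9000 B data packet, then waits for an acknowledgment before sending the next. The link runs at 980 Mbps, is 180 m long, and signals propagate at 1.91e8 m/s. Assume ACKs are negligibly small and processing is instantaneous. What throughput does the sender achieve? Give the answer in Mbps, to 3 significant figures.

955 Mbps

t_tx = L/R = 72000/980000000 = 7.34694e-05 s.
t_prop = 180/191000000 = 9.42408e-07 s; RTT = 1.88482e-06 s.
Cycle = t_tx + RTT = 7.53542e-05 s.
Throughput = L / cycle = 72000 / 7.53542e-05 = 955 Mbps.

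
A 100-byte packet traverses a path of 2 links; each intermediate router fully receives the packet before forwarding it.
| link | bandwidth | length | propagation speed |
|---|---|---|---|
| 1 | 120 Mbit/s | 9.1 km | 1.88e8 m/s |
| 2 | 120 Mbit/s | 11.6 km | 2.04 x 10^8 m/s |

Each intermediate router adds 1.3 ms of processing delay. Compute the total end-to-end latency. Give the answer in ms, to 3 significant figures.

L = 100 × 8 = 800 bits.
Transmission delay per hop = L/R = 800/120000000 = 0.00666667 ms; 2 hops → 0.0133333 ms.
Propagation delays (d/s per hop): 0.0484043, 0.0568627 ms; sum = 0.105267 ms.
Processing at 1 router(s): 1 × 1.3 ms = 1.3 ms.
End-to-end = 1.42 ms.

1.42 ms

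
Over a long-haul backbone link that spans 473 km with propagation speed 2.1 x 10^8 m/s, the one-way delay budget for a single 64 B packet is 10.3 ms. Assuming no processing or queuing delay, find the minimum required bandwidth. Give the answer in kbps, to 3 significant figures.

63.6 kbps

L = 512 bits.
Propagation delay = 473000 / 210000000 = 2.25238 ms.
Transmission budget = 10.3 − 2.25238 = 8.04762 ms.
R ≥ L / t_tx = 512 bits / 0.00804762 s = 63.6 kbps.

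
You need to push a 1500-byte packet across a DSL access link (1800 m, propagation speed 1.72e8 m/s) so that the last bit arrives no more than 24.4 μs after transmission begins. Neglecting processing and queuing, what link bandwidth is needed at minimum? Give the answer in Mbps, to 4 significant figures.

L = 12000 bits.
Propagation delay = 1800 / 172000000 = 10.4651 μs.
Transmission budget = 24.4 − 10.4651 = 13.9349 μs.
R ≥ L / t_tx = 12000 bits / 1.39349e-05 s = 861.1 Mbps.

861.1 Mbps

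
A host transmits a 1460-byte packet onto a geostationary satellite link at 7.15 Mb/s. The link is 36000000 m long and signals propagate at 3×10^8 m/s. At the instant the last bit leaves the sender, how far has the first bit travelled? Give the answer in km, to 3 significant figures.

490 km

t_tx = L/R = 11680/7150000 = 0.00163357 s.
Distance = s × t_tx = 300000000 × 0.00163357 = 490 km.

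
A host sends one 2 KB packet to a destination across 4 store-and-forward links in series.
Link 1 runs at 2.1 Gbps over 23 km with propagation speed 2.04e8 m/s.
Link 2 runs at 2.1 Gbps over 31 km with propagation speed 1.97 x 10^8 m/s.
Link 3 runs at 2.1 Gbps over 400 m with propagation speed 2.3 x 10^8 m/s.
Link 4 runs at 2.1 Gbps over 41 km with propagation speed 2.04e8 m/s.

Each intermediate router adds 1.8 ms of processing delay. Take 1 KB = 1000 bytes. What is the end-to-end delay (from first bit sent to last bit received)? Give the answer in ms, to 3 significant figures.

L = 16000 bits.
Transmission delay per hop = L/R = 16000/2100000000 = 0.00761905 ms; 4 hops → 0.0304762 ms.
Propagation delays (d/s per hop): 0.112745, 0.15736, 0.00173913, 0.20098 ms; sum = 0.472825 ms.
Processing at 3 router(s): 3 × 1.8 ms = 5.4 ms.
End-to-end = 5.90 ms.

5.90 ms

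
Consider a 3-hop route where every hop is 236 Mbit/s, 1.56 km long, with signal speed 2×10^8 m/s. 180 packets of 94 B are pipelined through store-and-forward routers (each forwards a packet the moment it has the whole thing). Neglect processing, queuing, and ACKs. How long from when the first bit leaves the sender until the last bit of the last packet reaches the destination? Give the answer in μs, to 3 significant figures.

603 μs

Per-hop transmission t_tx = L/R = 752/236000000 = 3.18644 μs.
Per-hop propagation t_prop = 1560/200000000 = 7.8 μs.
Pipeline fill: first packet needs 3·t_tx to clear all hops; remaining 179 packets each add one t_tx.
Total = (3+180-1)·t_tx + 3·t_prop = 182·3.18644 + 3·7.8 = 603 μs.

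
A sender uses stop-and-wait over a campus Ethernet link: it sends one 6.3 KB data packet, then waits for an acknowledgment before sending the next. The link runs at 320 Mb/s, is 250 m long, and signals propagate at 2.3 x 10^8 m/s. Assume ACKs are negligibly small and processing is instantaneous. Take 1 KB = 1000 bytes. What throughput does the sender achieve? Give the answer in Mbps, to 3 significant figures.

t_tx = L/R = 50400/320000000 = 0.0001575 s.
t_prop = 250/2.3e+08 = 1.08696e-06 s; RTT = 2.17391e-06 s.
Cycle = t_tx + RTT = 0.000159674 s.
Throughput = L / cycle = 50400 / 0.000159674 = 316 Mbps.

316 Mbps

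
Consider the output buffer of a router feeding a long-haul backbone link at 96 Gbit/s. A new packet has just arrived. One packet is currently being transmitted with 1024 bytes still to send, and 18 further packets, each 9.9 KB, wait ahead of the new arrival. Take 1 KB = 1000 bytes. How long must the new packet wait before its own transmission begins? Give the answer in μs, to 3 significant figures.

Each queued packet: L/R = 79200/96000000000 = 0.825 μs.
18 queued → 14.85 μs.
Plus remaining 8192 bits of current packet: 0.0853333 μs.
Queuing delay = 14.9 μs.

14.9 μs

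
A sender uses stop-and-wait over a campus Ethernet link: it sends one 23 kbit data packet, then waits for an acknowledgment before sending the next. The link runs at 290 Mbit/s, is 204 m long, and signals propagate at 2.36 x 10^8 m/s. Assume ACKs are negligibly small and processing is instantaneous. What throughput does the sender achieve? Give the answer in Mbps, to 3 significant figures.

t_tx = L/R = 23000/290000000 = 7.93103e-05 s.
t_prop = 204/236000000 = 8.64407e-07 s; RTT = 1.72881e-06 s.
Cycle = t_tx + RTT = 8.10392e-05 s.
Throughput = L / cycle = 23000 / 8.10392e-05 = 284 Mbps.

284 Mbps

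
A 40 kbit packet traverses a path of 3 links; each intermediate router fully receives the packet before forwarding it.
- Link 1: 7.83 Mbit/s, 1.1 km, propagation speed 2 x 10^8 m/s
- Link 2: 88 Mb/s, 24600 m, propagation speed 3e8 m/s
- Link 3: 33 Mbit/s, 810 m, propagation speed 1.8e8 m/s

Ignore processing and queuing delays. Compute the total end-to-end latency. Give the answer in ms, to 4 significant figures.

6.867 ms

L = 40000 bits.
Transmission delays (L/R per hop): 5.10856, 0.454545, 1.21212 ms; sum = 6.77522 ms.
Propagation delays (d/s per hop): 0.0055, 0.082, 0.0045 ms; sum = 0.092 ms.
End-to-end = 6.867 ms.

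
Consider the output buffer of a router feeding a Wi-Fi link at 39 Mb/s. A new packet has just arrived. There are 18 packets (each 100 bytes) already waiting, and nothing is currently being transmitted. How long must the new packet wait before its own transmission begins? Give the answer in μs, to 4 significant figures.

Each queued packet: L/R = 800/39000000 = 20.5128 μs.
18 queued → 369.231 μs.
Queuing delay = 369.2 μs.

369.2 μs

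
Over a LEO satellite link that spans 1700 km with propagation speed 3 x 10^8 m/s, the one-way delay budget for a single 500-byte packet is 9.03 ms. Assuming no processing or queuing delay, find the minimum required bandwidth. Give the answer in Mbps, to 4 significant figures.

L = 4000 bits.
Propagation delay = 1700000 / 300000000 = 5.66667 ms.
Transmission budget = 9.03 − 5.66667 = 3.36333 ms.
R ≥ L / t_tx = 4000 bits / 0.00336333 s = 1.189 Mbps.

1.189 Mbps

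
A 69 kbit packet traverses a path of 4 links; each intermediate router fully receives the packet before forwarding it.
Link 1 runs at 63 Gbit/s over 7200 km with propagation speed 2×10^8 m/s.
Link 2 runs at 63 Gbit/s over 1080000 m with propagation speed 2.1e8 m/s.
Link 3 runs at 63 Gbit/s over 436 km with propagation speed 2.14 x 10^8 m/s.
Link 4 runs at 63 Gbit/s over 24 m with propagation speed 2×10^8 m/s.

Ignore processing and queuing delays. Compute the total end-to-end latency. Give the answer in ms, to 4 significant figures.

43.18 ms

L = 69000 bits.
Transmission delay per hop = L/R = 69000/63000000000 = 0.00109524 ms; 4 hops → 0.00438095 ms.
Propagation delays (d/s per hop): 36, 5.14286, 2.03738, 0.00012 ms; sum = 43.1804 ms.
End-to-end = 43.18 ms.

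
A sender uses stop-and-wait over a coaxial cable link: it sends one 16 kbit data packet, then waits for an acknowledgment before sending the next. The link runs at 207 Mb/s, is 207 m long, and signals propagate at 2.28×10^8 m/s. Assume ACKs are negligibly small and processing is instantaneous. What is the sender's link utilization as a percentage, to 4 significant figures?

t_tx = L/R = 16000/207000000 = 7.72947e-05 s.
t_prop = 207/2.28e+08 = 9.07895e-07 s; RTT = 1.81579e-06 s.
Cycle = t_tx + RTT = 7.91105e-05 s.
Utilization = t_tx / cycle = 7.72947e-05/7.91105e-05 = 97.70 %.

97.70 %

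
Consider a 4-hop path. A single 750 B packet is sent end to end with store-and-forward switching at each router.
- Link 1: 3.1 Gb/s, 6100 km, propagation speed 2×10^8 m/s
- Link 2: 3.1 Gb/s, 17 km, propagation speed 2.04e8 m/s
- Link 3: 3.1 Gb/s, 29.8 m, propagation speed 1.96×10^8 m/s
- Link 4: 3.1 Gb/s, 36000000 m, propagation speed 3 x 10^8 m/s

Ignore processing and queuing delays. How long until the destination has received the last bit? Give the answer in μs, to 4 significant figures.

150600 μs

L = 750 × 8 = 6000 bits.
Transmission delay per hop = L/R = 6000/3100000000 = 1.93548 μs; 4 hops → 7.74194 μs.
Propagation delays (d/s per hop): 30500, 83.3333, 0.152041, 120000 μs; sum = 150583 μs.
End-to-end = 150600 μs.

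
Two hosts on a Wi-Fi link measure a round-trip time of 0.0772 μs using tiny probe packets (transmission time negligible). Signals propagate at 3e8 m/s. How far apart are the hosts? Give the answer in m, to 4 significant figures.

11.58 m

One-way propagation = RTT/2 = 0.0386 μs.
d = s × t = 300000000 × 3.86e-08 = 11.58 m.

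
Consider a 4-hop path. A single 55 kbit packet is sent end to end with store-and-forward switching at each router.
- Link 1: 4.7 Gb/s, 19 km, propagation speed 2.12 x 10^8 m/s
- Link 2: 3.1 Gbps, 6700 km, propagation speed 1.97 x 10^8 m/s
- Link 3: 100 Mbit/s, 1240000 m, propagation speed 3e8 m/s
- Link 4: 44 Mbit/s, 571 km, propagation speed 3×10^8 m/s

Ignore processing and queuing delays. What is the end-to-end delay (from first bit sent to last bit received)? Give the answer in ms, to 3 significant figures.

L = 55000 bits.
Transmission delays (L/R per hop): 0.0117021, 0.0177419, 0.55, 1.25 ms; sum = 1.82944 ms.
Propagation delays (d/s per hop): 0.0896226, 34.0102, 4.13333, 1.90333 ms; sum = 40.1364 ms.
End-to-end = 42.0 ms.

42.0 ms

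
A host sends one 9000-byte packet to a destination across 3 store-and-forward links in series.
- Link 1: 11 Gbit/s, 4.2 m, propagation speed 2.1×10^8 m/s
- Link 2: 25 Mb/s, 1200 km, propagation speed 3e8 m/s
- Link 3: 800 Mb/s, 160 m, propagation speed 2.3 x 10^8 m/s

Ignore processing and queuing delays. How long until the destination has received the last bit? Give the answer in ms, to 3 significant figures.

6.98 ms

L = 9000 × 8 = 72000 bits.
Transmission delays (L/R per hop): 0.00654545, 2.88, 0.09 ms; sum = 2.97655 ms.
Propagation delays (d/s per hop): 2e-05, 4, 0.000695652 ms; sum = 4.00072 ms.
End-to-end = 6.98 ms.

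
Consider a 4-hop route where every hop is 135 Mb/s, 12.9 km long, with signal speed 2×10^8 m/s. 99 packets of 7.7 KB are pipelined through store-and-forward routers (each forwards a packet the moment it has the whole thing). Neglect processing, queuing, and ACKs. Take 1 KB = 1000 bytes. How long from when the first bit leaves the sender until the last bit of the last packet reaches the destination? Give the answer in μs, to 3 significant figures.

46800 μs

Per-hop transmission t_tx = L/R = 61600/135000000 = 456.296 μs.
Per-hop propagation t_prop = 12900/200000000 = 64.5 μs.
Pipeline fill: first packet needs 4·t_tx to clear all hops; remaining 98 packets each add one t_tx.
Total = (4+99-1)·t_tx + 4·t_prop = 102·456.296 + 4·64.5 = 46800 μs.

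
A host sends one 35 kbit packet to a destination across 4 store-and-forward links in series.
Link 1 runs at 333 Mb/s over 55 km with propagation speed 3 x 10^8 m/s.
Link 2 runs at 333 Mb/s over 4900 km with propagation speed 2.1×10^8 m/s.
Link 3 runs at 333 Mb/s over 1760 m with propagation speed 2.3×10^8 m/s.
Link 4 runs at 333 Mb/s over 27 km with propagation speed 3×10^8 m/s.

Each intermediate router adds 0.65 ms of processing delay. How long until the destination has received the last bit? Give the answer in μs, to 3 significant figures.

26000 μs

L = 35000 bits.
Transmission delay per hop = L/R = 35000/333000000 = 105.105 μs; 4 hops → 420.42 μs.
Propagation delays (d/s per hop): 183.333, 23333.3, 7.65217, 90 μs; sum = 23614.3 μs.
Processing at 3 router(s): 3 × 0.65 ms = 1950 μs.
End-to-end = 26000 μs.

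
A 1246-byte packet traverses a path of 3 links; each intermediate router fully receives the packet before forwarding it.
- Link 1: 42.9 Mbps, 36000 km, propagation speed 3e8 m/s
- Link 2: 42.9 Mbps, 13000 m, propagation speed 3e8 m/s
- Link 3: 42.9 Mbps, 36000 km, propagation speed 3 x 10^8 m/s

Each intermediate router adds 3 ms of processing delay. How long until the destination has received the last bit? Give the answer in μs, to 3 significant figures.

L = 1246 × 8 = 9968 bits.
Transmission delay per hop = L/R = 9968/42900000 = 232.354 μs; 3 hops → 697.063 μs.
Propagation delays (d/s per hop): 120000, 43.3333, 120000 μs; sum = 240043 μs.
Processing at 2 router(s): 2 × 3 ms = 6000 μs.
End-to-end = 247000 μs.

247000 μs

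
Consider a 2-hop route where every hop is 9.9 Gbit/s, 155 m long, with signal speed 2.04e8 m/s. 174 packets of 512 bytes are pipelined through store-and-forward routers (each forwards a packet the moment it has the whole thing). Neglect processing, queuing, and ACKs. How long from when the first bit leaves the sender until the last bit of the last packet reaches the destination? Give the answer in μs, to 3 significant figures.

73.9 μs

Per-hop transmission t_tx = L/R = 4096/9900000000 = 0.413737 μs.
Per-hop propagation t_prop = 155/204000000 = 0.759804 μs.
Pipeline fill: first packet needs 2·t_tx to clear all hops; remaining 173 packets each add one t_tx.
Total = (2+174-1)·t_tx + 2·t_prop = 175·0.413737 + 2·0.759804 = 73.9 μs.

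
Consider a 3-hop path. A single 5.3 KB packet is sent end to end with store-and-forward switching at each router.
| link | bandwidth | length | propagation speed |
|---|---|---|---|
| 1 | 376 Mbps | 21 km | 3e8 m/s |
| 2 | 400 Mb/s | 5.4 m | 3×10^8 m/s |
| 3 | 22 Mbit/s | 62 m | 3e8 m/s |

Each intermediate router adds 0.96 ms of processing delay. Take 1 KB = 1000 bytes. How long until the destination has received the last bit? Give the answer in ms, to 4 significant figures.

4.136 ms

L = 42400 bits.
Transmission delays (L/R per hop): 0.112766, 0.106, 1.92727 ms; sum = 2.14604 ms.
Propagation delays (d/s per hop): 0.07, 1.8e-05, 0.000206667 ms; sum = 0.0702247 ms.
Processing at 2 router(s): 2 × 0.96 ms = 1.92 ms.
End-to-end = 4.136 ms.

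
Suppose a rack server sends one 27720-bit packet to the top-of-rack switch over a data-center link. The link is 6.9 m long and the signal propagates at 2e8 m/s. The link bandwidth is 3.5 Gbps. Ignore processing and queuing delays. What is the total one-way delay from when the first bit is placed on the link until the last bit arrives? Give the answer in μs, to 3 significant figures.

7.95 μs

Transmission delay = L/R = 27720 / 3500000000 = 7.92 μs.
Propagation delay = d/s = 6.9 m / 200000000 m/s = 0.0345 μs.
Total = 7.95 μs.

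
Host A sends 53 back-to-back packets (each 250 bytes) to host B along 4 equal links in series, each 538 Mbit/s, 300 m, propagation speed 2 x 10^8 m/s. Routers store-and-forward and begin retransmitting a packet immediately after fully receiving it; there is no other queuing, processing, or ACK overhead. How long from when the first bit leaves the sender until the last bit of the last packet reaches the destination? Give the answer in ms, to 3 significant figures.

0.214 ms

Per-hop transmission t_tx = L/R = 2000/538000000 = 0.00371747 ms.
Per-hop propagation t_prop = 300/200000000 = 0.0015 ms.
Pipeline fill: first packet needs 4·t_tx to clear all hops; remaining 52 packets each add one t_tx.
Total = (4+53-1)·t_tx + 4·t_prop = 56·0.00371747 + 4·0.0015 = 0.214 ms.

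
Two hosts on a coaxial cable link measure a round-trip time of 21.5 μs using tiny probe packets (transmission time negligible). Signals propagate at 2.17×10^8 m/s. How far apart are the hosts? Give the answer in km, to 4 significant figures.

2.333 km

One-way propagation = RTT/2 = 10.75 μs.
d = s × t = 217000000 × 1.075e-05 = 2.333 km.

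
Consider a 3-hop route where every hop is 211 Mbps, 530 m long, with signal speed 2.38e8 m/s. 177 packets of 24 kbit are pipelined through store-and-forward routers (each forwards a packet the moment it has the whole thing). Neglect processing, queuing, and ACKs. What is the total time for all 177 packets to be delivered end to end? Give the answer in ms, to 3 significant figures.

Per-hop transmission t_tx = L/R = 24000/211000000 = 0.113744 ms.
Per-hop propagation t_prop = 530/238000000 = 0.00222689 ms.
Pipeline fill: first packet needs 3·t_tx to clear all hops; remaining 176 packets each add one t_tx.
Total = (3+177-1)·t_tx + 3·t_prop = 179·0.113744 + 3·0.00222689 = 20.4 ms.

20.4 ms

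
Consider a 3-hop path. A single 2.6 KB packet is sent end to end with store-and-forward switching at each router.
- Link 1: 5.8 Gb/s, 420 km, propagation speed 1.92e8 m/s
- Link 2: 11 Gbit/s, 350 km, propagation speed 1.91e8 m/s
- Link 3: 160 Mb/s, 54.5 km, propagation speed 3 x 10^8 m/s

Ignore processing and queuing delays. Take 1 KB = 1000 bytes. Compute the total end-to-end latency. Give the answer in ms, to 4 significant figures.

L = 20800 bits.
Transmission delays (L/R per hop): 0.00358621, 0.00189091, 0.13 ms; sum = 0.135477 ms.
Propagation delays (d/s per hop): 2.1875, 1.83246, 0.181667 ms; sum = 4.20163 ms.
End-to-end = 4.337 ms.

4.337 ms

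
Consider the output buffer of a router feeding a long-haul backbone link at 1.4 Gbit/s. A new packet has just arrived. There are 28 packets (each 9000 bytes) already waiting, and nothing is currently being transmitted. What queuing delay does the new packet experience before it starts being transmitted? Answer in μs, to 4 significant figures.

1440 μs

Each queued packet: L/R = 72000/1400000000 = 51.4286 μs.
28 queued → 1440 μs.
Queuing delay = 1440 μs.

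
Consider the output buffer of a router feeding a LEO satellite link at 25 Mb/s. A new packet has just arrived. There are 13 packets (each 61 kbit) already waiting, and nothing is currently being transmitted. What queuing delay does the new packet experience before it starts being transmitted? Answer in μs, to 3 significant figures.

31700 μs

Each queued packet: L/R = 61000/25000000 = 2440 μs.
13 queued → 31720 μs.
Queuing delay = 31700 μs.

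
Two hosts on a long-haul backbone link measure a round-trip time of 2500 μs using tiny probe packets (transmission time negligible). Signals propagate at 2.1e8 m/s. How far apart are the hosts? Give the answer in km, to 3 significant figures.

One-way propagation = RTT/2 = 1250 μs.
d = s × t = 210000000 × 0.00125 = 263 km.

263 km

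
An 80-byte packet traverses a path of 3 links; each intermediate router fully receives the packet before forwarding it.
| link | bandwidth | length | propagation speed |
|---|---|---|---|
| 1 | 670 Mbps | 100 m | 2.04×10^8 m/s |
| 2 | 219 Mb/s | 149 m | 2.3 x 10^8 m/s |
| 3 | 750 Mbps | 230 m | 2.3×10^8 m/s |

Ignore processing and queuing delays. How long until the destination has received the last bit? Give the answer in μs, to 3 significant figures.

L = 80 × 8 = 640 bits.
Transmission delays (L/R per hop): 0.955224, 2.92237, 0.853333 μs; sum = 4.73093 μs.
Propagation delays (d/s per hop): 0.490196, 0.647826, 1 μs; sum = 2.13802 μs.
End-to-end = 6.87 μs.

6.87 μs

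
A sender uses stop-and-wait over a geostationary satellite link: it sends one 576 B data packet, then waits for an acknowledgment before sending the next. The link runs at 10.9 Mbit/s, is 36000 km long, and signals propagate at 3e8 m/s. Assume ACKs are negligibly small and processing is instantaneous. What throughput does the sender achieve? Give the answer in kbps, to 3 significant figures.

t_tx = L/R = 4608/10900000 = 0.000422752 s.
t_prop = 36000000/300000000 = 0.12 s; RTT = 0.24 s.
Cycle = t_tx + RTT = 0.240423 s.
Throughput = L / cycle = 4608 / 0.240423 = 19.2 kbps.

19.2 kbps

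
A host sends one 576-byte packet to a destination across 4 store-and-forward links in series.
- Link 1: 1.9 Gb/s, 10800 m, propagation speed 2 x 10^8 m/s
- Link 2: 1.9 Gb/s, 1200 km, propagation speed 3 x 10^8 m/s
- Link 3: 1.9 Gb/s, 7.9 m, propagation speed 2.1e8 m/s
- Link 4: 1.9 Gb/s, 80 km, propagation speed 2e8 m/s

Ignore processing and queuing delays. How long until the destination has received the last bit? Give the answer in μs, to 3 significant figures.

4460 μs

L = 576 × 8 = 4608 bits.
Transmission delay per hop = L/R = 4608/1900000000 = 2.42526 μs; 4 hops → 9.70105 μs.
Propagation delays (d/s per hop): 54, 4000, 0.037619, 400 μs; sum = 4454.04 μs.
End-to-end = 4460 μs.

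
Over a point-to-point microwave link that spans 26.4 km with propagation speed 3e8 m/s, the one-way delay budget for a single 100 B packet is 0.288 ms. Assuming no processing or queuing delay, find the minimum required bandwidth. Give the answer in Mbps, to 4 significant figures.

L = 800 bits.
Propagation delay = 26400 / 300000000 = 0.088 ms.
Transmission budget = 0.288 − 0.088 = 0.2 ms.
R ≥ L / t_tx = 800 bits / 0.0002 s = 4.000 Mbps.

4.000 Mbps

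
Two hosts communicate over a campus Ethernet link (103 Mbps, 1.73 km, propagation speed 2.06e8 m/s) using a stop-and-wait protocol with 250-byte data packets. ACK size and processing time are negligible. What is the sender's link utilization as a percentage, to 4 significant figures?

53.62 %

t_tx = L/R = 2000/103000000 = 1.94175e-05 s.
t_prop = 1730/206000000 = 8.39806e-06 s; RTT = 1.67961e-05 s.
Cycle = t_tx + RTT = 3.62136e-05 s.
Utilization = t_tx / cycle = 1.94175e-05/3.62136e-05 = 53.62 %.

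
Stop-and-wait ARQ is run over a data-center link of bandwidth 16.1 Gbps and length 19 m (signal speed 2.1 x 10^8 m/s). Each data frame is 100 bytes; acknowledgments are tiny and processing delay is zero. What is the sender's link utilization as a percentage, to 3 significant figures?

t_tx = L/R = 800/1.61e+10 = 4.96894e-08 s.
t_prop = 19/210000000 = 9.04762e-08 s; RTT = 1.80952e-07 s.
Cycle = t_tx + RTT = 2.30642e-07 s.
Utilization = t_tx / cycle = 4.96894e-08/2.30642e-07 = 21.5 %.

21.5 %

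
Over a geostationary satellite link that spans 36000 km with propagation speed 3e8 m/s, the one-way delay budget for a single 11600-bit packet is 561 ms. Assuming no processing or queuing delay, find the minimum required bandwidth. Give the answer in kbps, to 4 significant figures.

Propagation delay = 36000000 / 300000000 = 120 ms.
Transmission budget = 561 − 120 = 441 ms.
R ≥ L / t_tx = 11600 bits / 0.441 s = 26.30 kbps.

26.30 kbps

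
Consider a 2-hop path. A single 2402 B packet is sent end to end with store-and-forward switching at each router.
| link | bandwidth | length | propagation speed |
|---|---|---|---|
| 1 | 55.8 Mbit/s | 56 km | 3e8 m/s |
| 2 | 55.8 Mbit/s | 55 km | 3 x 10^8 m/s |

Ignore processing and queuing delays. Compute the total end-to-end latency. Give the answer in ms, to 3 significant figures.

1.06 ms

L = 2402 × 8 = 19216 bits.
Transmission delay per hop = L/R = 19216/55800000 = 0.344373 ms; 2 hops → 0.688746 ms.
Propagation delays (d/s per hop): 0.186667, 0.183333 ms; sum = 0.37 ms.
End-to-end = 1.06 ms.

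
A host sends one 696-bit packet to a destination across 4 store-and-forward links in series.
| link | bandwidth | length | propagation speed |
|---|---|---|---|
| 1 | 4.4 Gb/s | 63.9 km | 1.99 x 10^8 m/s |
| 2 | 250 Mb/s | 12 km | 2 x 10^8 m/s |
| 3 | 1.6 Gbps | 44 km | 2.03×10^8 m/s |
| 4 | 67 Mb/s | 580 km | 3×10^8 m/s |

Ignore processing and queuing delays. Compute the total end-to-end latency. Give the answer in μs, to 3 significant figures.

Transmission delays (L/R per hop): 0.158182, 2.784, 0.435, 10.3881 μs; sum = 13.7652 μs.
Propagation delays (d/s per hop): 321.106, 60, 216.749, 1933.33 μs; sum = 2531.19 μs.
End-to-end = 2540 μs.

2540 μs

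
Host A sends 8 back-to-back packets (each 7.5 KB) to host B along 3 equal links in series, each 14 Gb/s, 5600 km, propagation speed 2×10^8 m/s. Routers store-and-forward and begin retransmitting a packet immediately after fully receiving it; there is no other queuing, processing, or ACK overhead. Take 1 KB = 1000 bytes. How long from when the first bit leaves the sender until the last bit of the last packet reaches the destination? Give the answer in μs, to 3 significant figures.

Per-hop transmission t_tx = L/R = 60000/14000000000 = 4.28571 μs.
Per-hop propagation t_prop = 5600000/200000000 = 28000 μs.
Pipeline fill: first packet needs 3·t_tx to clear all hops; remaining 7 packets each add one t_tx.
Total = (3+8-1)·t_tx + 3·t_prop = 10·4.28571 + 3·28000 = 84000 μs.

84000 μs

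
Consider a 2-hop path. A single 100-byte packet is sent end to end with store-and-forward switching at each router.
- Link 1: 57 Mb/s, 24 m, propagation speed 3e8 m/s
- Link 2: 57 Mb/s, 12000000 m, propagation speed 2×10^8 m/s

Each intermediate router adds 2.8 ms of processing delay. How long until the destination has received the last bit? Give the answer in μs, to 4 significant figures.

L = 100 × 8 = 800 bits.
Transmission delay per hop = L/R = 800/57000000 = 14.0351 μs; 2 hops → 28.0702 μs.
Propagation delays (d/s per hop): 0.08, 60000 μs; sum = 60000.1 μs.
Processing at 1 router(s): 1 × 2.8 ms = 2800 μs.
End-to-end = 62830 μs.

62830 μs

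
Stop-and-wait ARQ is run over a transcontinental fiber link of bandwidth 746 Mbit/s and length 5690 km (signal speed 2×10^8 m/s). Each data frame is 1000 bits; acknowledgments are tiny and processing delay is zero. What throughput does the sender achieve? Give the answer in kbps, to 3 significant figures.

t_tx = L/R = 1000/746000000 = 1.34048e-06 s.
t_prop = 5690000/200000000 = 0.02845 s; RTT = 0.0569 s.
Cycle = t_tx + RTT = 0.0569013 s.
Throughput = L / cycle = 1000 / 0.0569013 = 17.6 kbps.

17.6 kbps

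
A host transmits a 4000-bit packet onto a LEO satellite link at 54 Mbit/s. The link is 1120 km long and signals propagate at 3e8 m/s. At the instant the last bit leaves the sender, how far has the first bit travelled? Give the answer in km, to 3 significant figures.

22.2 km

t_tx = L/R = 4000/54000000 = 7.40741e-05 s.
Distance = s × t_tx = 300000000 × 7.40741e-05 = 22.2 km.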